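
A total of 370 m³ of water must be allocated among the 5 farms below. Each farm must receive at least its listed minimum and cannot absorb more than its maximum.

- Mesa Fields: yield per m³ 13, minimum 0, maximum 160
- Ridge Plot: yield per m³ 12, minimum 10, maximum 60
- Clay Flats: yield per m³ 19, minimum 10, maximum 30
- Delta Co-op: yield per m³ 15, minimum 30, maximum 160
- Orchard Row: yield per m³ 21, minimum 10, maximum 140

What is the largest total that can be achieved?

6420

Meeting every minimum uses 0+10+10+30+10 = 60 m³, leaving 310.
Rank by yield per m³: Orchard Row 21 > Clay Flats 19 > Delta Co-op 15 > Mesa Fields 13 > Ridge Plot 12.
Give Orchard Row 130 more to hit its cap of 140 → 180 left.
Clay Flats: +20 to 30 (cap) → 160 left.
Give Delta Co-op 130 more to hit its cap of 160 → 30 left.
Mesa Fields: +30 (room for 160) → 30. Pool exhausted.
Total = 13×30 + 12×10 + 19×30 + 15×160 + 21×140 = 6420.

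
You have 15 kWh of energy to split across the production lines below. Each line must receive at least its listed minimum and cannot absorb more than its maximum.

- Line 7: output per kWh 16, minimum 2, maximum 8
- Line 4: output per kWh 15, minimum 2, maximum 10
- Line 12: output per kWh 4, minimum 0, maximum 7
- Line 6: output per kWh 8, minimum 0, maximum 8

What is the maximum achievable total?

Meeting every minimum uses 2+2+0+0 = 4 kWh, leaving 11.
Highest output per kWh first: Line 7 16 > Line 4 15 > Line 6 8 > Line 12 4.
Line 7: +6 to 8 (cap) — 5 left.
Line 4: +5 (room for 8) → 7. Pool exhausted.
Total = 16×8 + 15×7 = 233.

233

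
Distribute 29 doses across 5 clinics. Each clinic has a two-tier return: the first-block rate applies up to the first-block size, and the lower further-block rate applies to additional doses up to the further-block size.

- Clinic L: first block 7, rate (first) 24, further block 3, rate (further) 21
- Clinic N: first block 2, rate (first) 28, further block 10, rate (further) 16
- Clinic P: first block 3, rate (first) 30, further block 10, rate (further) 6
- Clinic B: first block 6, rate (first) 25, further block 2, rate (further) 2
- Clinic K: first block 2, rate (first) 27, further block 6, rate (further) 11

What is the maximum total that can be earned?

Treat each block as its own option and order by rate: Clinic P/first 30 > Clinic N/first 28 > Clinic K/first 27 > Clinic B/first 25 > Clinic L/first 24 > Clinic L/second 21 > Clinic N/second 16 > Clinic K/second 11 > Clinic P/second 6 > Clinic B/second 2.
Clinic P first at 30: fill all 3 → 26 left.
Fill Clinic N first block (2 at 28) → 24 left.
Clinic K/first (27): +2 → 22 left.
Fill Clinic B first block (6 at 25) → 16 left.
Fill Clinic L first block (7 at 24) → 9 left.
Fill Clinic L second block (3 at 21) → 6 left.
Clinic N second at 16: only 6 left, fill 6.
Total = 30×3 + 28×2 + 27×2 + 25×6 + 24×7 + 21×3 + 16×6 = 677.

677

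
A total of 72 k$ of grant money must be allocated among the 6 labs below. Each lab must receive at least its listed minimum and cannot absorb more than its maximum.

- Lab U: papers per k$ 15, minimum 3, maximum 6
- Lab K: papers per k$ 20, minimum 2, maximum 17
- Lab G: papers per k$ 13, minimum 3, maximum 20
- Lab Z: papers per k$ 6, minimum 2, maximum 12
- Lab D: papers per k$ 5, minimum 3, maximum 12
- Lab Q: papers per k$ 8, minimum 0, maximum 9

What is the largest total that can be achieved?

874

Meeting every minimum uses 3+2+3+2+3+0 = 13 k$, leaving 59.
Highest papers per k$ first: Lab K 20 > Lab U 15 > Lab G 13 > Lab Q 8 > Lab Z 6 > Lab D 5.
Lab K takes 15 more to reach its cap of 17 — 44 left.
Lab U: +3 to 6 (cap) — 41 left.
Give Lab G 17 more to hit its cap of 20 — 24 left.
Give Lab Q 9 more to hit its cap of 9 — 15 left.
Give Lab Z 10 more to hit its cap of 12 — 5 left.
Only 5 left; Lab D takes them to reach 8.
Total = 15×6 + 20×17 + 13×20 + 6×12 + 5×8 + 8×9 = 874.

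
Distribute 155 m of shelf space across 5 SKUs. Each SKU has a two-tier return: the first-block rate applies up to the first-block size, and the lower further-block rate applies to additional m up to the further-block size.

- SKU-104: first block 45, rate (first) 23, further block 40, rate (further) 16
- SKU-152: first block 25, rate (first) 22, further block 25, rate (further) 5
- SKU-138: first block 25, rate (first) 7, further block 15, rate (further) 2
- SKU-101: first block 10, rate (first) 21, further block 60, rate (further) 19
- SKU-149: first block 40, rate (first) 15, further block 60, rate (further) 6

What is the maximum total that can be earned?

3175

Treat each block as its own option and order by rate: SKU-104/tier1 23 > SKU-152/tier1 22 > SKU-101/tier1 21 > SKU-101/tier2 19 > SKU-104/tier2 16 > SKU-149/tier1 15 > SKU-138/tier1 7 > SKU-149/tier2 6 > SKU-152/tier2 5 > SKU-138/tier2 2.
SKU-104/tier1 (23): +45 → 110 left.
SKU-152/tier1 (22): +25 → 85 left.
Fill SKU-101 tier1 block (10 at 21) → 75 left.
SKU-101 tier2 at 19: fill all 60 → 15 left.
15 remain; put them into SKU-104 tier2 at 16.
Total = 23×45 + 22×25 + 21×10 + 19×60 + 16×15 = 3175.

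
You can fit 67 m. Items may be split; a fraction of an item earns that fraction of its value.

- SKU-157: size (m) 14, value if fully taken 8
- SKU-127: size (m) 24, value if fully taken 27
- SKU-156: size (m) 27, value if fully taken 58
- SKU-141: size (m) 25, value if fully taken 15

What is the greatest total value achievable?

94.6

Sort by value density: SKU-156 58/27≈2.15, SKU-127 27/24≈1.12, SKU-141 15/25≈0.6, SKU-157 8/14≈0.571.
All 27 m of SKU-156 fit (value 58) — 40 remain.
All 24 m of SKU-127 fit (value 27) — 16 remain.
Fill the last 16 m with part of SKU-141: 16/25 of it earns 9.6.
Total value = 94.6.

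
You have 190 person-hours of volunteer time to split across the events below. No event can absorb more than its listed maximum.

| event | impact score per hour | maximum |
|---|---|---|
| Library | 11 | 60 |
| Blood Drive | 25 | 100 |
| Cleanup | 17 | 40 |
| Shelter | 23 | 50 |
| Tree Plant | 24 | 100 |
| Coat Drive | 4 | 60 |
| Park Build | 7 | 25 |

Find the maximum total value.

Order the events by impact score per hour: Blood Drive 25 > Tree Plant 24 > Shelter 23 > Cleanup 17 > Library 11 > Park Build 7 > Coat Drive 4.
Blood Drive: +100 to 100 (cap) ; 90 left.
Tree Plant has room for 100 but only 90 remain, so it gets 90.
Total = 25×100 + 24×90 = 4660.

4660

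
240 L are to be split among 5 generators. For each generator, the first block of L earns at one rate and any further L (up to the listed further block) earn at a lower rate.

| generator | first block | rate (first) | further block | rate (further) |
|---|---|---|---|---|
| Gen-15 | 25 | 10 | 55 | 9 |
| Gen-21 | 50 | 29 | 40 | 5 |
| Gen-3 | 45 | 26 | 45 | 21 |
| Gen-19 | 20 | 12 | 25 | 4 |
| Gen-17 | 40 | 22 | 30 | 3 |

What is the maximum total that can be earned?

Order all 10 blocks by rate: Gen-21/T1 29 > Gen-3/T1 26 > Gen-17/T1 22 > Gen-3/T2 21 > Gen-19/T1 12 > Gen-15/T1 10 > Gen-15/T2 9 > Gen-21/T2 5 > Gen-19/T2 4 > Gen-17/T2 3.
Fill Gen-21 T1 block (50 at 29) — 190 left.
Fill Gen-3 T1 block (45 at 26) — 145 left.
Fill Gen-17 T1 block (40 at 22) — 105 left.
Fill Gen-3 T2 block (45 at 21) — 60 left.
Gen-19 T1 at 12: fill all 20 — 40 left.
Gen-15/T1 (10): +25 — 15 left.
Gen-15 T2 at 9: only 15 left, fill 15.
Total = 29×50 + 26×45 + 22×40 + 21×45 + 12×20 + 10×25 + 9×15 = 5070.

5070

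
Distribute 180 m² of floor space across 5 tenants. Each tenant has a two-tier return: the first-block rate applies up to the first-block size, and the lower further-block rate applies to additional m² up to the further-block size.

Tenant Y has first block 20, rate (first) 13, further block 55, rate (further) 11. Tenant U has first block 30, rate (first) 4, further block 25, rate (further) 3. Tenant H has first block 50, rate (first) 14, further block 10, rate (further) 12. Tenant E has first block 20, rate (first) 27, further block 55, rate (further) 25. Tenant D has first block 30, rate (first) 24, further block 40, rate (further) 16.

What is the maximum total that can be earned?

3765

Rank every tier by rate: Tenant E/tier1 27 > Tenant E/tier2 25 > Tenant D/tier1 24 > Tenant D/tier2 16 > Tenant H/tier1 14 > Tenant Y/tier1 13 > Tenant H/tier2 12 > Tenant Y/tier2 11 > Tenant U/tier1 4 > Tenant U/tier2 3.
Tenant E/tier1 (27): +20 → 160 left.
Tenant E/tier2 (25): +55 → 105 left.
Tenant D tier1 at 24: fill all 30 → 75 left.
Tenant D/tier2 (16): +40 → 35 left.
Tenant H tier1 at 14: only 35 left, fill 35.
Total = 27×20 + 25×55 + 24×30 + 16×40 + 14×35 = 3765.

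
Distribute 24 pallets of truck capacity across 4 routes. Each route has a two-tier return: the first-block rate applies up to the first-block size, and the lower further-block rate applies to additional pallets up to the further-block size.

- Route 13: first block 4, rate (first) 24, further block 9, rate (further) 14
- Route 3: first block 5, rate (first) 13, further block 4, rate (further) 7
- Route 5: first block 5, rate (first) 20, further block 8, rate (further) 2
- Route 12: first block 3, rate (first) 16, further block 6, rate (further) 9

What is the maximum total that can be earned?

Rank every tier by rate: Route 13/T1 24 > Route 5/T1 20 > Route 12/T1 16 > Route 13/T2 14 > Route 3/T1 13 > Route 12/T2 9 > Route 3/T2 7 > Route 5/T2 2.
Route 13/T1 (24): +4 → 20 left.
Route 5 T1 at 20: fill all 5 → 15 left.
Route 12 T1 at 16: fill all 3 → 12 left.
Route 13/T2 (14): +9 → 3 left.
3 remain; put them into Route 3 T1 at 13.
Total = 24×4 + 20×5 + 16×3 + 14×9 + 13×3 = 409.

409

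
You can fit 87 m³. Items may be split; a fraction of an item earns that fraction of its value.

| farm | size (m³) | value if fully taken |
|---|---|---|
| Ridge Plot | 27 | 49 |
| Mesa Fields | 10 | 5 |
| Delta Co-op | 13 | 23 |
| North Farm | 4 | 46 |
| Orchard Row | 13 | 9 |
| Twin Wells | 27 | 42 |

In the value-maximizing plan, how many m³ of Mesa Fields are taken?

Best value per unit of size first: North Farm 46/4≈11.5, Ridge Plot 49/27≈1.81, Delta Co-op 23/13≈1.77, Twin Wells 42/27≈1.56, Orchard Row 9/13≈0.692, Mesa Fields 5/10≈0.5.
All 4 m³ of North Farm fit (value 46) ; 83 remain.
All 27 m³ of Ridge Plot fit (value 49) ; 56 remain.
Delta Co-op: take in full, 13 m³ for value 23 ; 43 left.
Take all of Twin Wells (27 m³, value 42) ; 16 m³ left.
Orchard Row: take in full, 13 m³ for value 9 ; 3 left.
Fill the last 3 m³ with part of Mesa Fields: 3/10 of it earns 1.5.

3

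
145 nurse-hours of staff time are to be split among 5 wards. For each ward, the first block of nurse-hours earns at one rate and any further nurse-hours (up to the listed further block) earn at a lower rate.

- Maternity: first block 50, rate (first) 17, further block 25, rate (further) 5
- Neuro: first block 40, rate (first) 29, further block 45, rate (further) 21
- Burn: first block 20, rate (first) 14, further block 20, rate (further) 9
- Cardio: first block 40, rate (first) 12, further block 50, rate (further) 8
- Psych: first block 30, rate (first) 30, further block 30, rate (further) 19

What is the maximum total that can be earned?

Rank every tier by rate: Psych/tier1 30 > Neuro/tier1 29 > Neuro/tier2 21 > Psych/tier2 19 > Maternity/tier1 17 > Burn/tier1 14 > Cardio/tier1 12 > Burn/tier2 9 > Cardio/tier2 8 > Maternity/tier2 5.
Psych/tier1 (30): +30 → 115 left.
Neuro tier1 at 29: fill all 40 → 75 left.
Fill Neuro tier2 block (45 at 21) → 30 left.
Psych/tier2 (19): +30 → 0 left.
Total = 30×30 + 29×40 + 21×45 + 19×30 = 3575.

3575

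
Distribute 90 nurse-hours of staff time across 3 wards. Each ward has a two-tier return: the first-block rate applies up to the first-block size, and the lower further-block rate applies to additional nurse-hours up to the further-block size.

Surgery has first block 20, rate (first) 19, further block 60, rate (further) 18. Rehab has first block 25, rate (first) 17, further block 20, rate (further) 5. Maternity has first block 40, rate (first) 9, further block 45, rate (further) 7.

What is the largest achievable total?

1630

Treat each block as its own option and order by rate: Surgery/T1 19 > Surgery/T2 18 > Rehab/T1 17 > Maternity/T1 9 > Maternity/T2 7 > Rehab/T2 5.
Surgery T1 at 19: fill all 20 — 70 left.
Surgery T2 at 18: fill all 60 — 10 left.
Rehab/T1: +10 of 25 at 17; pool empty.
Total = 19×20 + 18×60 + 17×10 = 1630.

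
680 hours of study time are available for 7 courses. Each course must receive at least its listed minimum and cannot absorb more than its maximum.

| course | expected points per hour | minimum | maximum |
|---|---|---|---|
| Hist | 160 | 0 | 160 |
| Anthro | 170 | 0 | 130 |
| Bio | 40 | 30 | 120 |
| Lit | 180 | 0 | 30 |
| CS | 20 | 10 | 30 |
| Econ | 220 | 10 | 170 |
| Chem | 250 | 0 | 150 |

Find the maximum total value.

129400

Meeting every minimum uses 0+0+30+0+10+10+0 = 50 hours, leaving 630.
Order the courses by expected points per hour: Chem 250 > Econ 220 > Lit 180 > Anthro 170 > Hist 160 > Bio 40 > CS 20.
Chem: +150 to 150 (cap) — 480 left.
Give Econ 160 more to hit its cap of 170 — 320 left.
Lit takes 30 more to reach its cap of 30 — 290 left.
Anthro takes 130 more to reach its cap of 130 — 160 left.
Hist: +160 to 160 (cap) — 0 left.
Total = 160×160 + 170×130 + 40×30 + 180×30 + 20×10 + 220×170 + 250×150 = 129400.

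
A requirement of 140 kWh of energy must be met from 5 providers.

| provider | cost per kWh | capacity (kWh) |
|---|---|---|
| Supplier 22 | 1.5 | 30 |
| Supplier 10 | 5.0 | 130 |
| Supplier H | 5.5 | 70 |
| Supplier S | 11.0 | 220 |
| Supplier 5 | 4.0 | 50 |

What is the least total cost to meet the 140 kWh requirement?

Cheapest first:
Supplier 22 at 1.5: take all 30 kWh ; 110 still needed.
Supplier 5 (4.0): use full 50 ; 60 kWh to go.
Take 60 from Supplier 10 at 5.0 to finish.
Supplier H, Supplier S: unused.
Cost = 30×1.5 + 50×4.0 + 60×5.0 = 545.

545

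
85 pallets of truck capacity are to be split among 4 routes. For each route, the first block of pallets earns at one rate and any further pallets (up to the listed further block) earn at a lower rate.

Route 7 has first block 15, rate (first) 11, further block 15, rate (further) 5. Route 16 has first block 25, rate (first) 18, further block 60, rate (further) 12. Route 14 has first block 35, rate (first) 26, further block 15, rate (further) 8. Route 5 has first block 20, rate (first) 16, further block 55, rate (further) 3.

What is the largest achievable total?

1740

Rank every tier by rate: Route 14/first 26 > Route 16/first 18 > Route 5/first 16 > Route 16/second 12 > Route 7/first 11 > Route 14/second 8 > Route 7/second 5 > Route 5/second 3.
Fill Route 14 first block (35 at 26) — 50 left.
Fill Route 16 first block (25 at 18) — 25 left.
Route 5/first (16): +20 — 5 left.
Route 16 second at 12: only 5 left, fill 5.
Total = 26×35 + 18×25 + 16×20 + 12×5 = 1740.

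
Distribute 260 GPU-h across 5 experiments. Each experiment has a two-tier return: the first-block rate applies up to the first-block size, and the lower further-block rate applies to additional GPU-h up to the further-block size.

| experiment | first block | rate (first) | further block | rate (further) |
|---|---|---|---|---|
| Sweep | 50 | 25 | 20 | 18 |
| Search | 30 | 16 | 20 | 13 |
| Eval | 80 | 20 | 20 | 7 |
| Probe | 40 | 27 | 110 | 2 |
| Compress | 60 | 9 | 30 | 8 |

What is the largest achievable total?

Order all 10 blocks by rate: Probe/T1 27 > Sweep/T1 25 > Eval/T1 20 > Sweep/T2 18 > Search/T1 16 > Search/T2 13 > Compress/T1 9 > Compress/T2 8 > Eval/T2 7 > Probe/T2 2.
Probe T1 at 27: fill all 40 ; 220 left.
Fill Sweep T1 block (50 at 25) ; 170 left.
Eval/T1 (20): +80 ; 90 left.
Fill Sweep T2 block (20 at 18) ; 70 left.
Search T1 at 16: fill all 30 ; 40 left.
Fill Search T2 block (20 at 13) ; 20 left.
Compress/T1: +20 of 60 at 9; pool empty.
Total = 27×40 + 25×50 + 20×80 + 18×20 + 16×30 + 13×20 + 9×20 = 5210.

5210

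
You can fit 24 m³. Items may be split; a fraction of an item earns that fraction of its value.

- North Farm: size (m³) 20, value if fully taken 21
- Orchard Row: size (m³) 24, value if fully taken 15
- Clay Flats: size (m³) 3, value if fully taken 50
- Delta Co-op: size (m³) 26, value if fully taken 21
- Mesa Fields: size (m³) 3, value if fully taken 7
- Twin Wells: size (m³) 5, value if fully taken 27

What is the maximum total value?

Rank by value-to-size ratio: Clay Flats 50/3≈16.7, Twin Wells 27/5≈5.4, Mesa Fields 7/3≈2.33, North Farm 21/20≈1.05, Delta Co-op 21/26≈0.808, Orchard Row 15/24≈0.625.
All 3 m³ of Clay Flats fit (value 50) — 21 remain.
Take all of Twin Wells (5 m³, value 27) — 16 m³ left.
Take all of Mesa Fields (3 m³, value 7) — 13 m³ left.
Fill the last 13 m³ with part of North Farm: 13/20 of it earns 13.65.
Total value = 97.65.

97.65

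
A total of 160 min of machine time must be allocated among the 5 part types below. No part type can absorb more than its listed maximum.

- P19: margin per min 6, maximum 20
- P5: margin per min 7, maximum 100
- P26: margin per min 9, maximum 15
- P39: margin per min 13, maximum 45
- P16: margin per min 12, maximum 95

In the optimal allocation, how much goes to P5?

Highest margin per min first: P39 13 > P16 12 > P26 9 > P5 7 > P19 6.
P39 takes 45 to reach its cap of 45 ; 115 left.
P16: +95 to 95 (cap) ; 20 left.
P26 takes 15 to reach its cap of 15 ; 5 left.
P5: +5 (room for 100) → 5. Pool exhausted.

5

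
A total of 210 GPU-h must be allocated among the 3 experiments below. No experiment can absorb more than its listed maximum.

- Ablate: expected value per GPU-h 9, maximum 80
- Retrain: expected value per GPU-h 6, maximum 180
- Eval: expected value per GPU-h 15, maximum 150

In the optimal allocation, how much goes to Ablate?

60

Highest expected value per GPU-h first: Eval 15 > Ablate 9 > Retrain 6.
Eval: +150 to 150 (cap) ; 60 left.
Ablate has room for 80 but only 60 remain, so it gets 60.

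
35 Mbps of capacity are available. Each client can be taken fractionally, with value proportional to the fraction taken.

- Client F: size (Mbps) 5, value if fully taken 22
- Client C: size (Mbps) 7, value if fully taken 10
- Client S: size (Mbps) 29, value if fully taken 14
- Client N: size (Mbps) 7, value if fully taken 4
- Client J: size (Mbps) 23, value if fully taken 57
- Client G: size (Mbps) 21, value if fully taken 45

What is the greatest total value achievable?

Rank by value-to-size ratio: Client F 22/5≈4.4, Client J 57/23≈2.48, Client G 45/21≈2.14, Client C 10/7≈1.43, Client N 4/7≈0.571, Client S 14/29≈0.483.
Take all of Client F (5 Mbps, value 22) — 30 Mbps left.
All 23 Mbps of Client J fit (value 57) — 7 remain.
Only 7 Mbps remain; take 7/21 of Client G for value 45×7/21 = 15.
Total value = 94.

94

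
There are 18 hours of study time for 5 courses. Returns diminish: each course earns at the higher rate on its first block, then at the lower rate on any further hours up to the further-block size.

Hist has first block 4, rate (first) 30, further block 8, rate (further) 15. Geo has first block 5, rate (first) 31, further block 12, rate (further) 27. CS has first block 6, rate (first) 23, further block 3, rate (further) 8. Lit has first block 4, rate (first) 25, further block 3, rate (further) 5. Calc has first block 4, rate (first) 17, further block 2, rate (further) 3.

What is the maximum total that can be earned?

Rank every tier by rate: Geo/first 31 > Hist/first 30 > Geo/second 27 > Lit/first 25 > CS/first 23 > Calc/first 17 > Hist/second 15 > CS/second 8 > Lit/second 5 > Calc/second 3.
Fill Geo first block (5 at 31) → 13 left.
Fill Hist first block (4 at 30) → 9 left.
Geo second at 27: only 9 left, fill 9.
Total = 31×5 + 30×4 + 27×9 = 518.

518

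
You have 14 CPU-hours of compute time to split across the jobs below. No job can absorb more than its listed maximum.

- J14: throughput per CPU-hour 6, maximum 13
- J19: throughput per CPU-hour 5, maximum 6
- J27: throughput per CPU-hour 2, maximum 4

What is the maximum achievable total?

Order the jobs by throughput per CPU-hour: J14 6 > J19 5 > J27 2.
J14: +13 to 13 (cap) ; 1 left.
J19 has room for 6 but only 1 remain, so it gets 1.
Total = 6×13 + 5×1 = 83.

83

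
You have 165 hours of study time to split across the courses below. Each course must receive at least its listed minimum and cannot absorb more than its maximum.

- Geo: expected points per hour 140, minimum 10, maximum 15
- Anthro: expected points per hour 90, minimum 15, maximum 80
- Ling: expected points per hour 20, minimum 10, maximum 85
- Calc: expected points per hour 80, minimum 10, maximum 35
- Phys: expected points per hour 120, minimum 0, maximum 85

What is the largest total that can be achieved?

Meeting every minimum uses 10+15+10+10+0 = 45 hours, leaving 120.
Highest expected points per hour first: Geo 140 > Phys 120 > Anthro 90 > Calc 80 > Ling 20.
Geo takes 5 more to reach its cap of 15 — 115 left.
Give Phys 85 more to hit its cap of 85 — 30 left.
Anthro has room for 65 more but only 30 remain, so it gets 45.
Total = 140×15 + 90×45 + 20×10 + 80×10 + 120×85 = 17350.

17350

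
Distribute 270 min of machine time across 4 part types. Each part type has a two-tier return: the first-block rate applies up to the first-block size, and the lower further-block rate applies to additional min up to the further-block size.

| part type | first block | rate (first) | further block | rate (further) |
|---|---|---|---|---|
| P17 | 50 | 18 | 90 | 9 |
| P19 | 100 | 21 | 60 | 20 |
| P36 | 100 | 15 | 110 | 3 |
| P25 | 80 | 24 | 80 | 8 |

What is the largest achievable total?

Rank every tier by rate: P25/T1 24 > P19/T1 21 > P19/T2 20 > P17/T1 18 > P36/T1 15 > P17/T2 9 > P25/T2 8 > P36/T2 3.
P25 T1 at 24: fill all 80 — 190 left.
Fill P19 T1 block (100 at 21) — 90 left.
P19 T2 at 20: fill all 60 — 30 left.
P17/T1: +30 of 50 at 18; pool empty.
Total = 24×80 + 21×100 + 20×60 + 18×30 = 5760.

5760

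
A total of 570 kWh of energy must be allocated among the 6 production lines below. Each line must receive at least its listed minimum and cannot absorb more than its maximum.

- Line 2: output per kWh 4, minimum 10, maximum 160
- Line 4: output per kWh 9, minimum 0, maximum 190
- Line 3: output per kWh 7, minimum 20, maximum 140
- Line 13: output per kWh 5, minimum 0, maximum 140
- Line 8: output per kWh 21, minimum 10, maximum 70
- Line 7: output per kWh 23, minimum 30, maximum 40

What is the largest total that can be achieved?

5720

Meeting every minimum uses 10+0+20+0+10+30 = 70 kWh, leaving 500.
Order the production lines by output per kWh: Line 7 23 > Line 8 21 > Line 4 9 > Line 3 7 > Line 13 5 > Line 2 4.
Line 7 takes 10 more to reach its cap of 40 ; 490 left.
Line 8: +60 to 70 (cap) ; 430 left.
Line 4 takes 190 more to reach its cap of 190 ; 240 left.
Line 3 takes 120 more to reach its cap of 140 ; 120 left.
Only 120 left; Line 13 takes them to reach 120.
Total = 4×10 + 9×190 + 7×140 + 5×120 + 21×70 + 23×40 = 5720.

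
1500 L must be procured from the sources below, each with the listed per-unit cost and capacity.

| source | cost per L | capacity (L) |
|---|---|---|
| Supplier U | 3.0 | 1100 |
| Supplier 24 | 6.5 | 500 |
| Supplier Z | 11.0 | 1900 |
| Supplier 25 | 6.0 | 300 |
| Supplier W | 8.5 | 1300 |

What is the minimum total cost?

Fill from the cheapest source first.
Supplier U at 3.0: take all 1100 L ; 400 still needed.
Take 300 from Supplier 25 at 6.0 ; need 100 more.
Supplier 24 (6.5): take the remaining 100 ; done.
Supplier W, Supplier Z: unused.
Cost = 1100×3.0 + 300×6.0 + 100×6.5 = 5750.

5750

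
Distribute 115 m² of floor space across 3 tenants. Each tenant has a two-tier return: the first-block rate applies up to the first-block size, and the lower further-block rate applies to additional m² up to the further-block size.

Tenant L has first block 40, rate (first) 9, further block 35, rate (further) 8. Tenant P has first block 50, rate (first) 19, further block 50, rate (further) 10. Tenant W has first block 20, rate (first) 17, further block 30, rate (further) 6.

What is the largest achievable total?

Treat each block as its own option and order by rate: Tenant P/T1 19 > Tenant W/T1 17 > Tenant P/T2 10 > Tenant L/T1 9 > Tenant L/T2 8 > Tenant W/T2 6.
Fill Tenant P T1 block (50 at 19) — 65 left.
Tenant W/T1 (17): +20 — 45 left.
45 remain; put them into Tenant P T2 at 10.
Total = 19×50 + 17×20 + 10×45 = 1740.

1740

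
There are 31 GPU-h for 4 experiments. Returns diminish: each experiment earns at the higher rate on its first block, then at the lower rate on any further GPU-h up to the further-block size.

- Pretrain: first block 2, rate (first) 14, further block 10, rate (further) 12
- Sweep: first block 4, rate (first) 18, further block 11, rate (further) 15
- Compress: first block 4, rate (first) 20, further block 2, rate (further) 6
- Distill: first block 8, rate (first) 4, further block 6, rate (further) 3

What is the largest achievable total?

Rank every tier by rate: Compress/T1 20 > Sweep/T1 18 > Sweep/T2 15 > Pretrain/T1 14 > Pretrain/T2 12 > Compress/T2 6 > Distill/T1 4 > Distill/T2 3.
Compress/T1 (20): +4 ; 27 left.
Fill Sweep T1 block (4 at 18) ; 23 left.
Fill Sweep T2 block (11 at 15) ; 12 left.
Pretrain T1 at 14: fill all 2 ; 10 left.
Pretrain T2 at 12: fill all 10 ; 0 left.
Total = 20×4 + 18×4 + 15×11 + 14×2 + 12×10 = 465.

465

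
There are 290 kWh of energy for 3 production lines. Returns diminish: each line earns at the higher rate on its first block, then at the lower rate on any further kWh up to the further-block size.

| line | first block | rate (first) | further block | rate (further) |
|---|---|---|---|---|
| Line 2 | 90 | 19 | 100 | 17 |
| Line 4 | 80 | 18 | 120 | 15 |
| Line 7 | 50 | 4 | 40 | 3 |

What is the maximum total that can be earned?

Treat each block as its own option and order by rate: Line 2/T1 19 > Line 4/T1 18 > Line 2/T2 17 > Line 4/T2 15 > Line 7/T1 4 > Line 7/T2 3.
Line 2/T1 (19): +90 → 200 left.
Line 4/T1 (18): +80 → 120 left.
Line 2 T2 at 17: fill all 100 → 20 left.
Line 4 T2 at 15: only 20 left, fill 20.
Total = 19×90 + 18×80 + 17×100 + 15×20 = 5150.

5150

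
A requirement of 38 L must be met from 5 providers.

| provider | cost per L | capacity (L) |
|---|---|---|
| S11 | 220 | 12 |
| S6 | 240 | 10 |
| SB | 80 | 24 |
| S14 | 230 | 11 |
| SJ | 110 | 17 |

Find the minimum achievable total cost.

3460

Cheapest first:
SB (80): use full 24 → 14 L to go.
SJ (110): take the remaining 14 → done.
S11, S14, S6: unused.
Cost = 24×80 + 14×110 = 3460.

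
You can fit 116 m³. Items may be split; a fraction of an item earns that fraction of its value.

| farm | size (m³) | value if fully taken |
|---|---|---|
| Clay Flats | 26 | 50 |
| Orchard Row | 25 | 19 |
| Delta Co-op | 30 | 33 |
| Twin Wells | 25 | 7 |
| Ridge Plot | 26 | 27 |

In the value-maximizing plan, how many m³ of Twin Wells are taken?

Best value per unit of size first: Clay Flats 50/26≈1.92, Delta Co-op 33/30≈1.1, Ridge Plot 27/26≈1.04, Orchard Row 19/25≈0.76, Twin Wells 7/25≈0.28.
Take all of Clay Flats (26 m³, value 50) → 90 m³ left.
Delta Co-op: take in full, 30 m³ for value 33 → 60 left.
Ridge Plot: take in full, 26 m³ for value 27 → 34 left.
All 25 m³ of Orchard Row fit (value 19) → 9 remain.
9 m³ left: a 9/25 share of Twin Wells gives 7×9/25 = 2.52.

9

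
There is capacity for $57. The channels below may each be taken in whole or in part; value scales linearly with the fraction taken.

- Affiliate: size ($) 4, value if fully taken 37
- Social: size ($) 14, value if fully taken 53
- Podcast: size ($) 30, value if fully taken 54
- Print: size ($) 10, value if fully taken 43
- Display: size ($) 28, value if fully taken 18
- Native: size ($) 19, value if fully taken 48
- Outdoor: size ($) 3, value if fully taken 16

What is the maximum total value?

209.6

Rank by value-to-size ratio: Affiliate 37/4≈9.25, Outdoor 16/3≈5.33, Print 43/10≈4.3, Social 53/14≈3.79, Native 48/19≈2.53, Podcast 54/30≈1.8, Display 18/28≈0.643.
Affiliate: take in full, 4 $ for value 37 → 53 left.
Take all of Outdoor (3 $, value 16) → 50 $ left.
Take all of Print (10 $, value 43) → 40 $ left.
Social: take in full, 14 $ for value 53 → 26 left.
All 19 $ of Native fit (value 48) → 7 remain.
Fill the last 7 $ with part of Podcast: 7/30 of it earns 12.6.
Total value = 209.6.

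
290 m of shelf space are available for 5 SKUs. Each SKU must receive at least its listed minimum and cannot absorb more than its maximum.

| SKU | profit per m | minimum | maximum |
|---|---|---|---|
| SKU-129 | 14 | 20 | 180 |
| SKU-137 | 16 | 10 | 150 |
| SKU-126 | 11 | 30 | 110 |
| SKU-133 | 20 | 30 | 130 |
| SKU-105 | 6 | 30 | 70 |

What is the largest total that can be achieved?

4670

Meeting every minimum uses 20+10+30+30+30 = 120 m, leaving 170.
Rank by profit per m: SKU-133 20 > SKU-137 16 > SKU-129 14 > SKU-126 11 > SKU-105 6.
SKU-133: +100 to 130 (cap) → 70 left.
SKU-137: +70 (room for 140) → 80. Pool exhausted.
Total = 14×20 + 16×80 + 11×30 + 20×130 + 6×30 = 4670.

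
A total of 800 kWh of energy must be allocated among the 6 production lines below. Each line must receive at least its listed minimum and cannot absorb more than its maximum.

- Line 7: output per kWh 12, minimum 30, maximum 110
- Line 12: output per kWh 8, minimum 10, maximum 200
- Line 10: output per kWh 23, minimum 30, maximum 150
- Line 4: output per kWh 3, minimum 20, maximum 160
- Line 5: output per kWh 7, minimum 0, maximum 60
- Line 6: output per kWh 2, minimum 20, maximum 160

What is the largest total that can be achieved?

Meeting every minimum uses 30+10+30+20+0+20 = 110 kWh, leaving 690.
Rank by output per kWh: Line 10 23 > Line 7 12 > Line 12 8 > Line 5 7 > Line 4 3 > Line 6 2.
Line 10: +120 to 150 (cap) → 570 left.
Line 7 takes 80 more to reach its cap of 110 → 490 left.
Give Line 12 190 more to hit its cap of 200 → 300 left.
Line 5 takes 60 more to reach its cap of 60 → 240 left.
Line 4: +140 to 160 (cap) → 100 left.
Line 6: +100 (room for 140) → 120. Pool exhausted.
Total = 12×110 + 8×200 + 23×150 + 3×160 + 7×60 + 2×120 = 7510.

7510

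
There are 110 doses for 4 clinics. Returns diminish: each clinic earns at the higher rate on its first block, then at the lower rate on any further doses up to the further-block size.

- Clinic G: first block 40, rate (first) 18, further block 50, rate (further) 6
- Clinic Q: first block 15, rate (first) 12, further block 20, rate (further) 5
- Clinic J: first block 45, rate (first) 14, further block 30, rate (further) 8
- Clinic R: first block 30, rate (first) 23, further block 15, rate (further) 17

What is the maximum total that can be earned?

2015

Treat each block as its own option and order by rate: Clinic R/first 23 > Clinic G/first 18 > Clinic R/second 17 > Clinic J/first 14 > Clinic Q/first 12 > Clinic J/second 8 > Clinic G/second 6 > Clinic Q/second 5.
Clinic R/first (23): +30 — 80 left.
Fill Clinic G first block (40 at 18) — 40 left.
Fill Clinic R second block (15 at 17) — 25 left.
Clinic J/first: +25 of 45 at 14; pool empty.
Total = 23×30 + 18×40 + 17×15 + 14×25 = 2015.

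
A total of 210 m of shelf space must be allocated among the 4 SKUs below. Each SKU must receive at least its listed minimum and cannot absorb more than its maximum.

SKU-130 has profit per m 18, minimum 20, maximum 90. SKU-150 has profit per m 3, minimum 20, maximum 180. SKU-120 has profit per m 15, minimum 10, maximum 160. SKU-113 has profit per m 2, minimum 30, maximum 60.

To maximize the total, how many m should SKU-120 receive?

Meeting every minimum uses 20+20+10+30 = 80 m, leaving 130.
Rank by profit per m: SKU-130 18 > SKU-120 15 > SKU-150 3 > SKU-113 2.
SKU-130 takes 70 more to reach its cap of 90 → 60 left.
SKU-120 has room for 150 more but only 60 remain, so it gets 70.

70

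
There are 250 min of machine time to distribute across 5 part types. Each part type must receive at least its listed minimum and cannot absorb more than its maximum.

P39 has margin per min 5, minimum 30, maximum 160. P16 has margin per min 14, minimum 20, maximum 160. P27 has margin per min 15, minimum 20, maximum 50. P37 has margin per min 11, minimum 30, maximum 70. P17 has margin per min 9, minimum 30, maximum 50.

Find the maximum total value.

Meeting every minimum uses 30+20+20+30+30 = 130 min, leaving 120.
Order the part types by margin per min: P27 15 > P16 14 > P37 11 > P17 9 > P39 5.
Give P27 30 more to hit its cap of 50 — 90 left.
P16 has room for 140 more but only 90 remain, so it gets 110.
Total = 5×30 + 14×110 + 15×50 + 11×30 + 9×30 = 3040.

3040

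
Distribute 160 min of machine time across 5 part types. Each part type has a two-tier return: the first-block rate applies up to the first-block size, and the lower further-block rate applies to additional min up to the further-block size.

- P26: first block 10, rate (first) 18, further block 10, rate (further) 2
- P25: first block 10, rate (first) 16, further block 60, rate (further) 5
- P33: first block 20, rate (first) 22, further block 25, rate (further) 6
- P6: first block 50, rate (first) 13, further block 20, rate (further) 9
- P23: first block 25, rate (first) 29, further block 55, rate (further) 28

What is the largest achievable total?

3565

Rank every tier by rate: P23/tier1 29 > P23/tier2 28 > P33/tier1 22 > P26/tier1 18 > P25/tier1 16 > P6/tier1 13 > P6/tier2 9 > P33/tier2 6 > P25/tier2 5 > P26/tier2 2.
P23/tier1 (29): +25 → 135 left.
P23/tier2 (28): +55 → 80 left.
P33 tier1 at 22: fill all 20 → 60 left.
Fill P26 tier1 block (10 at 18) → 50 left.
Fill P25 tier1 block (10 at 16) → 40 left.
P6 tier1 at 13: only 40 left, fill 40.
Total = 29×25 + 28×55 + 22×20 + 18×10 + 16×10 + 13×40 = 3565.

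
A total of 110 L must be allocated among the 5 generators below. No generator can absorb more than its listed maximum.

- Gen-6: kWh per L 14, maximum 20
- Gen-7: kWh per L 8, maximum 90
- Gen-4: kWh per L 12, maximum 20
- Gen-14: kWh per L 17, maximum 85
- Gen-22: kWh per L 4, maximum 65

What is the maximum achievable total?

Highest kWh per L first: Gen-14 17 > Gen-6 14 > Gen-4 12 > Gen-7 8 > Gen-22 4.
Gen-14: +85 to 85 (cap) → 25 left.
Gen-6: +20 to 20 (cap) → 5 left.
Gen-4 has room for 20 but only 5 remain, so it gets 5.
Total = 14×20 + 12×5 + 17×85 = 1785.

1785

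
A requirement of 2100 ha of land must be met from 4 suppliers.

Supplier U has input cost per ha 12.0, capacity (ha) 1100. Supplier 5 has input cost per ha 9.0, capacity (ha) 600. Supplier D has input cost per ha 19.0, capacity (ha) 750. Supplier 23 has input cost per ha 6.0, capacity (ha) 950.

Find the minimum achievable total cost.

Cheapest first:
Take 950 from Supplier 23 at 6.0 → need 1150 more.
Take 600 from Supplier 5 at 9.0 → need 550 more.
Take 550 from Supplier U at 12.0 to finish.
Supplier D: unused.
Cost = 950×6.0 + 600×9.0 + 550×12.0 = 17700.

17700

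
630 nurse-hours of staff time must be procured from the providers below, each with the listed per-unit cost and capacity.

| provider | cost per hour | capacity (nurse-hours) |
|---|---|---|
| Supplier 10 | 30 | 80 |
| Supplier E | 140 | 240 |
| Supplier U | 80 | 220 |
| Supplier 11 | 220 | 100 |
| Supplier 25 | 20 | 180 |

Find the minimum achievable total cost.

Use providers in increasing cost order.
Supplier 25 (20): use full 180 — 450 nurse-hours to go.
Take 80 from Supplier 10 at 30 — need 370 more.
Supplier U (80): use full 220 — 150 nurse-hours to go.
Take 150 from Supplier E at 140 to finish.
Supplier 11: unused.
Cost = 180×20 + 80×30 + 220×80 + 150×140 = 44600.

44600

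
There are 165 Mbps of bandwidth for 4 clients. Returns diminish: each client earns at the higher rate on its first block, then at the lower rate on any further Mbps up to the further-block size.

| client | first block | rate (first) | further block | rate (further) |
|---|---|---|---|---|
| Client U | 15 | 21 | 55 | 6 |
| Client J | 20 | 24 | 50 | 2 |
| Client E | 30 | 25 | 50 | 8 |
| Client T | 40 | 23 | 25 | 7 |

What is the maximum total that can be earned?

Treat each block as its own option and order by rate: Client E/T1 25 > Client J/T1 24 > Client T/T1 23 > Client U/T1 21 > Client E/T2 8 > Client T/T2 7 > Client U/T2 6 > Client J/T2 2.
Fill Client E T1 block (30 at 25) ; 135 left.
Client J T1 at 24: fill all 20 ; 115 left.
Client T T1 at 23: fill all 40 ; 75 left.
Client U/T1 (21): +15 ; 60 left.
Fill Client E T2 block (50 at 8) ; 10 left.
Client T/T2: +10 of 25 at 7; pool empty.
Total = 25×30 + 24×20 + 23×40 + 21×15 + 8×50 + 7×10 = 2935.

2935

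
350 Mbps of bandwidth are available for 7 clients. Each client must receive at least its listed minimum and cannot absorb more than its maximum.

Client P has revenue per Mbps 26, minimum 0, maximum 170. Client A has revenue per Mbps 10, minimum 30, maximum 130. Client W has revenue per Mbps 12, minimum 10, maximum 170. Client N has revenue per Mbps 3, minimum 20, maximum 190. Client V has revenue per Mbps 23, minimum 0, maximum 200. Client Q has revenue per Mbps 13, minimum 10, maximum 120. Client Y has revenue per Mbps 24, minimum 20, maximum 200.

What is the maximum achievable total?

7670

Meeting every minimum uses 0+30+10+20+0+10+20 = 90 Mbps, leaving 260.
Rank by revenue per Mbps: Client P 26 > Client Y 24 > Client V 23 > Client Q 13 > Client W 12 > Client A 10 > Client N 3.
Client P takes 170 more to reach its cap of 170 — 90 left.
Only 90 left; Client Y takes them to reach 110.
Total = 26×170 + 10×30 + 12×10 + 3×20 + 13×10 + 24×110 = 7670.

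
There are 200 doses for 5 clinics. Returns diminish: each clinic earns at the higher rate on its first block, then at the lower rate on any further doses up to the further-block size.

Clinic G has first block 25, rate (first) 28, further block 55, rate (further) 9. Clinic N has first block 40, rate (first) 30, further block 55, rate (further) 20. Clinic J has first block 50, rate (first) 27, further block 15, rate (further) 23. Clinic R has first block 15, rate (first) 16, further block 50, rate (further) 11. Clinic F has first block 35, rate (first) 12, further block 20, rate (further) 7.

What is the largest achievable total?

Rank every tier by rate: Clinic N/first 30 > Clinic G/first 28 > Clinic J/first 27 > Clinic J/second 23 > Clinic N/second 20 > Clinic R/first 16 > Clinic F/first 12 > Clinic R/second 11 > Clinic G/second 9 > Clinic F/second 7.
Clinic N/first (30): +40 → 160 left.
Clinic G first at 28: fill all 25 → 135 left.
Clinic J/first (27): +50 → 85 left.
Clinic J second at 23: fill all 15 → 70 left.
Clinic N second at 20: fill all 55 → 15 left.
Clinic R/first (16): +15 → 0 left.
Total = 30×40 + 28×25 + 27×50 + 23×15 + 20×55 + 16×15 = 4935.

4935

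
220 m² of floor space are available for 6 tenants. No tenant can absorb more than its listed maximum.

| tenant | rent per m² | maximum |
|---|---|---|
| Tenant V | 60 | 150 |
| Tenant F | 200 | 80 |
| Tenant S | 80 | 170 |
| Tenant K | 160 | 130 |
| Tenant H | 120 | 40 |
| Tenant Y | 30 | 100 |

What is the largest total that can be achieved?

38000

Highest rent per m² first: Tenant F 200 > Tenant K 160 > Tenant H 120 > Tenant S 80 > Tenant V 60 > Tenant Y 30.
Tenant F: +80 to 80 (cap) ; 140 left.
Give Tenant K 130 to hit its cap of 130 ; 10 left.
Tenant H: +10 (room for 40) → 10. Pool exhausted.
Total = 200×80 + 160×130 + 120×10 = 38000.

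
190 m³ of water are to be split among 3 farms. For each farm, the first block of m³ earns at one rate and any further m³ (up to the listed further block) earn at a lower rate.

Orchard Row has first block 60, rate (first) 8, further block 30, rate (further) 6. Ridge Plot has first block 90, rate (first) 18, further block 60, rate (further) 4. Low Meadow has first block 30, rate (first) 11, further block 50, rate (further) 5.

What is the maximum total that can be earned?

2490

Rank every tier by rate: Ridge Plot/tier1 18 > Low Meadow/tier1 11 > Orchard Row/tier1 8 > Orchard Row/tier2 6 > Low Meadow/tier2 5 > Ridge Plot/tier2 4.
Fill Ridge Plot tier1 block (90 at 18) → 100 left.
Low Meadow tier1 at 11: fill all 30 → 70 left.
Orchard Row tier1 at 8: fill all 60 → 10 left.
Orchard Row tier2 at 6: only 10 left, fill 10.
Total = 18×90 + 11×30 + 8×60 + 6×10 = 2490.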